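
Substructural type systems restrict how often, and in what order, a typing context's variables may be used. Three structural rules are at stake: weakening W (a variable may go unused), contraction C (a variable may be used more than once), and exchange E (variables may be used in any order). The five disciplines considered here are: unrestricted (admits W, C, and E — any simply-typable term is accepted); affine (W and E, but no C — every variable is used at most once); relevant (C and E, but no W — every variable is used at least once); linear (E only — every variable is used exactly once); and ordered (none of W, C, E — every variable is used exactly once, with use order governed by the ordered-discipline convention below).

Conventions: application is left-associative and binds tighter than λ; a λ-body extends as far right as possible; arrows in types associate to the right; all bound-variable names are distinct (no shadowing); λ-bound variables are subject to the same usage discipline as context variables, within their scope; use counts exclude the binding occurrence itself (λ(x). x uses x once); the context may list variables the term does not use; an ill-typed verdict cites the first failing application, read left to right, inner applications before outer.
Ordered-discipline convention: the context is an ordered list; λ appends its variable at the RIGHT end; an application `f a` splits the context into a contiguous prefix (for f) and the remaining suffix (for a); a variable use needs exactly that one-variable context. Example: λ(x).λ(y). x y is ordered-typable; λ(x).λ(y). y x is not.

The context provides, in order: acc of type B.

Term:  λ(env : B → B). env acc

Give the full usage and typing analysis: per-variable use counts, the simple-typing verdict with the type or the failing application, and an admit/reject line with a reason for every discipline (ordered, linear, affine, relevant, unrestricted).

use counts: acc=1; env (λ-bound)=1
left-to-right use order: env, acc
typing: the term checks, with type (B → B) → B
ordered: ✗ — use order env, acc needs exchange
linear: ✓ — exactly-once usage across acc, env
affine: ✓ — acc, env: no repeats, contraction unneeded
relevant: ✓ — at least one use each (acc, env)
unrestricted: ✓ — simply typable at (B → B) → B; W, C, E all held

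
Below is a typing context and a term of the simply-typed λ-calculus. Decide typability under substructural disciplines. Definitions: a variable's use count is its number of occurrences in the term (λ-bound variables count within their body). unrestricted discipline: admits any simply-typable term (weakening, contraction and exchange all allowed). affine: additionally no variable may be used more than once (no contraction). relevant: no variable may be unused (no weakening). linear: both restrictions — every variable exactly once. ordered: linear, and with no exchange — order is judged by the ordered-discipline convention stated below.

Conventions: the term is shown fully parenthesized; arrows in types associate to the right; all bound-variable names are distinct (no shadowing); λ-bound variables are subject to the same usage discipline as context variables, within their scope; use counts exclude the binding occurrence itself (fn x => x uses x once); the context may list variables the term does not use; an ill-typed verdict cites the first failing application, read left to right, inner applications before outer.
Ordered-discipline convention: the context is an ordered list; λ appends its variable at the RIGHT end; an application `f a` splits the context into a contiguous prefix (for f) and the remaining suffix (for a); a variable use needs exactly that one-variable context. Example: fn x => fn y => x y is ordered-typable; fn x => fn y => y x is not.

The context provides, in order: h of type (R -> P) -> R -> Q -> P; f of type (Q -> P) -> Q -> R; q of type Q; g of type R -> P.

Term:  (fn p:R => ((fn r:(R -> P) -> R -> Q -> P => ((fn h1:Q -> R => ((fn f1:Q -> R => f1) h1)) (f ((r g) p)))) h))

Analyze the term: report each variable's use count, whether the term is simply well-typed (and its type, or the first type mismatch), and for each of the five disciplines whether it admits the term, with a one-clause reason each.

usage: h=1; f=1; q=0; g=1; p (λ-bound)=1; r (λ-bound)=1; h1 (λ-bound)=1; f1 (λ-bound)=1
uses in reading order: f1, h1, f, r, g, p, h
typing: ✓ — R -> Q -> R
ordered: ✗ — q never used (weakening)
linear: ✗ — q never used (weakening)
affine: ✓ — h, f, q, g, p, r, h1, f1: no repeats, contraction unneeded
relevant: ✗ — q never used (weakening)
unrestricted: ✓ — typability at R -> Q -> R is all that's needed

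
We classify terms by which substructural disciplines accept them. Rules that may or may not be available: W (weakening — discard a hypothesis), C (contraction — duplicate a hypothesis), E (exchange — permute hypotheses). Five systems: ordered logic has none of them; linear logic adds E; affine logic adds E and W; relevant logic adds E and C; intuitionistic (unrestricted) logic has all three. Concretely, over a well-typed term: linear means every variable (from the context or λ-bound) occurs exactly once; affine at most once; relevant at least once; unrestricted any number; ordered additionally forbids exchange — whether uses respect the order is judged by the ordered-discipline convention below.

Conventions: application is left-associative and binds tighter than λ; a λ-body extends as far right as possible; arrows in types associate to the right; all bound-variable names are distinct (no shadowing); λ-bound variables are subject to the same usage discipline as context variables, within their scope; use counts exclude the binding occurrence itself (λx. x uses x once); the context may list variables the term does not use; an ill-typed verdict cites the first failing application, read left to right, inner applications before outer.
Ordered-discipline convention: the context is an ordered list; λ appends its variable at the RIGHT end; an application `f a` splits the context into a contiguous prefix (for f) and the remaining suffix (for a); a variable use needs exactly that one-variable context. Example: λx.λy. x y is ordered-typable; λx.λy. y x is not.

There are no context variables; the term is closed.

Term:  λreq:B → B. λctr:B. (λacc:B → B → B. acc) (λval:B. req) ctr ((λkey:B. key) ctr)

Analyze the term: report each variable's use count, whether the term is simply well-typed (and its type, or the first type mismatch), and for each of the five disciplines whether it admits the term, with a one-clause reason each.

use counts: req (λ-bound)=1, ctr (λ-bound)=2, acc (λ-bound)=1, val (λ-bound)=0, key (λ-bound)=1
uses in reading order: acc, req, ctr, key, ctr
typing: ✓ — (B → B) → B → B
ordered: ✗ — uses contraction: ctr ×2; unused: val — weakening required
linear: ✗ — uses contraction: ctr ×2; unused: val — weakening required
affine: ✗ — uses contraction: ctr ×2
relevant: ✗ — unused: val — weakening required
unrestricted: ✓ — well-typed at (B → B) → B → B; no restrictions here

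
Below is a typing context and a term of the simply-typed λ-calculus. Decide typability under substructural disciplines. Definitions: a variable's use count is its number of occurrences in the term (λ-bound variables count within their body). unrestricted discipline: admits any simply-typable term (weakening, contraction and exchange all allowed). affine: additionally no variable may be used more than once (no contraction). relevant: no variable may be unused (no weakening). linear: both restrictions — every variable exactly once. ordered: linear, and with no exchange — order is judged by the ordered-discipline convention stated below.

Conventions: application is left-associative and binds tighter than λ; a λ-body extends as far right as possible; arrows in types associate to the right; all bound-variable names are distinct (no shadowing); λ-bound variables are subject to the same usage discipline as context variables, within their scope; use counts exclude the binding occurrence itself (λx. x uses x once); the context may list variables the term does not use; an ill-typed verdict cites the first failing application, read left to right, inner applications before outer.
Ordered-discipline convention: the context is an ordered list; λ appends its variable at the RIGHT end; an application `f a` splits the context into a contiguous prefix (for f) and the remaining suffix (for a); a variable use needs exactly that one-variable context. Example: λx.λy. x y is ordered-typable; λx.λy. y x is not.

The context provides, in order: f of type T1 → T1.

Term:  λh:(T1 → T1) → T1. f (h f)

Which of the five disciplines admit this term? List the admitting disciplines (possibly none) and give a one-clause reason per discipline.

accepted by: relevant, unrestricted
counts: f: 2×; h [bound]: 1×
uses in reading order: f, h, f
typing: the term checks, with type ((T1 → T1) → T1) → T1
ordered: ✗, repeated use of f ×2
linear: ✗, repeated use of f ×2
affine: ✗, repeated use of f ×2
relevant: ✓, f, h: all used, weakening unneeded
unrestricted: ✓, type-checks (((T1 → T1) → T1) → T1) and nothing is barred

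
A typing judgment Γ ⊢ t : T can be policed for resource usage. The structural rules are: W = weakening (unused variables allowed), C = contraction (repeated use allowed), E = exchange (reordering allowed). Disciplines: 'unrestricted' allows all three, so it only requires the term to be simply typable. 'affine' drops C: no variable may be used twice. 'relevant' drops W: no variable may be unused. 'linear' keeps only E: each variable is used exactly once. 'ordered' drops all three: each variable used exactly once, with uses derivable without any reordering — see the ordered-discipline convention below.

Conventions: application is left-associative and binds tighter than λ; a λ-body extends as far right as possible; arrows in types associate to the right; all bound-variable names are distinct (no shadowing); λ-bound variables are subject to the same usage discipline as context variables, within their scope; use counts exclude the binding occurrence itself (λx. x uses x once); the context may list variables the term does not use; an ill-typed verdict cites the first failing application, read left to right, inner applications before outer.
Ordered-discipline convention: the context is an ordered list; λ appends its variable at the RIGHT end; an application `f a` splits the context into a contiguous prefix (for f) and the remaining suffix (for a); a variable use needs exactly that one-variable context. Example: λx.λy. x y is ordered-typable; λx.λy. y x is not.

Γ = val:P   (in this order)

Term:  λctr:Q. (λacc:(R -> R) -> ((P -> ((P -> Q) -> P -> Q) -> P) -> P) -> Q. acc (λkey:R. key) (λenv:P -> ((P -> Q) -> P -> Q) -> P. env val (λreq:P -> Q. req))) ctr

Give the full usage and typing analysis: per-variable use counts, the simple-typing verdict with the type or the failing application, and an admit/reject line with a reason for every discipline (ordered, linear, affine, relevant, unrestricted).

counts: val=1; ctr (λ-bound)=1; acc (λ-bound)=1; key (λ-bound)=1; env (λ-bound)=1; req (λ-bound)=1
uses in reading order: acc, key, env, val, req, ctr
typing: ill-typed: an argument Q mismatches the expected (R -> R) -> ((P -> ((P -> Q) -> P -> Q) -> P) -> P) -> Q
ordered ✗ (the type mismatch rejects it)
linear ✗ (not simply typable)
affine ✗ (fails simple typing)
relevant ✗ (a type mismatch blocks all five)
unrestricted ✗ (the type mismatch rejects it)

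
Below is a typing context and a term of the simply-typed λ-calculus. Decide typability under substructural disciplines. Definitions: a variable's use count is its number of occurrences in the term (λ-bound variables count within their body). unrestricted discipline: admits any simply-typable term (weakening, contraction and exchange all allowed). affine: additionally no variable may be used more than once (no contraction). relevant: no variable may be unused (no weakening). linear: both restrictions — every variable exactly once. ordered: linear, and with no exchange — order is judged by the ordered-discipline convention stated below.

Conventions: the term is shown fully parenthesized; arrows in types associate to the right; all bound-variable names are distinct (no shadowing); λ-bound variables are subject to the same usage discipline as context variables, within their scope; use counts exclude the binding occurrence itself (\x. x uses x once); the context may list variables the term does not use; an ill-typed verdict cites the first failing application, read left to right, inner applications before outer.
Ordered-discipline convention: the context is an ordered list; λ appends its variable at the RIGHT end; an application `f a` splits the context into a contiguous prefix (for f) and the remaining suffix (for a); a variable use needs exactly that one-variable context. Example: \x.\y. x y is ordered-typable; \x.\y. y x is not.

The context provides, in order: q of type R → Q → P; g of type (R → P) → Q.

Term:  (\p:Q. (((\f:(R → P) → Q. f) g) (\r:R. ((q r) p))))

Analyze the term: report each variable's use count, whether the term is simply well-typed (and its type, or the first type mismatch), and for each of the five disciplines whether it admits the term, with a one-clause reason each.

variable uses: q ×1; g ×1; p (λ-bound) ×1; f (λ-bound) ×1; r (λ-bound) ×1
order of uses: f, g, q, r, p
typing: the term checks, with type Q → Q
ordered: ✗, no contiguous prefix/suffix split fits f, g, q, r, p
linear: ✓, q, g, p, f, r: one use apiece
affine: ✓, no duplicate uses among q, g, p, f, r
relevant: ✓, at least one use each (q, g, p, f, r)
unrestricted: ✓, type-checks (Q → Q) and nothing is barred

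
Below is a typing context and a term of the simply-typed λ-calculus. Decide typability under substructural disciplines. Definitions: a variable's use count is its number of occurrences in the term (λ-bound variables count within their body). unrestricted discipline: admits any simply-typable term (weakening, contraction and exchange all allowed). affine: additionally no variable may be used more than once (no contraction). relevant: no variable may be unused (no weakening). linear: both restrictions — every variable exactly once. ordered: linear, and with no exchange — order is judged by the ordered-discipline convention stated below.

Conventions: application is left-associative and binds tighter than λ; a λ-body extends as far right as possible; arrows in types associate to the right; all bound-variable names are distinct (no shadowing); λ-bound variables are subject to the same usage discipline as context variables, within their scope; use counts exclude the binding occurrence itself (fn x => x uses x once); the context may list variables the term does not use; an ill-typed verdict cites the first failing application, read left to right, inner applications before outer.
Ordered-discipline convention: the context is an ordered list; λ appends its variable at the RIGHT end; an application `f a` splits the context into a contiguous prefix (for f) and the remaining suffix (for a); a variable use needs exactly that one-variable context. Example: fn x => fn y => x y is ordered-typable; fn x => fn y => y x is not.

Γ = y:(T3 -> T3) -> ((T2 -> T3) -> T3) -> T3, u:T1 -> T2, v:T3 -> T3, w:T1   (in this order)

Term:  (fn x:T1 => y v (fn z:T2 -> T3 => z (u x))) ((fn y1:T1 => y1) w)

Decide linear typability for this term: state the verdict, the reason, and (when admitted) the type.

yes — y, u, v, w, x, z, y1: one use apiece; term : T3
counts: y=1; u=1; v=1; w=1; x (bound)=1; z (bound)=1; y1 (bound)=1
order of uses: y, v, z, u, x, y1, w
typing: well-typed — term : T3
per-discipline verdicts: ordered ✗ | linear ✓ | affine ✓ | relevant ✓ | unrestricted ✓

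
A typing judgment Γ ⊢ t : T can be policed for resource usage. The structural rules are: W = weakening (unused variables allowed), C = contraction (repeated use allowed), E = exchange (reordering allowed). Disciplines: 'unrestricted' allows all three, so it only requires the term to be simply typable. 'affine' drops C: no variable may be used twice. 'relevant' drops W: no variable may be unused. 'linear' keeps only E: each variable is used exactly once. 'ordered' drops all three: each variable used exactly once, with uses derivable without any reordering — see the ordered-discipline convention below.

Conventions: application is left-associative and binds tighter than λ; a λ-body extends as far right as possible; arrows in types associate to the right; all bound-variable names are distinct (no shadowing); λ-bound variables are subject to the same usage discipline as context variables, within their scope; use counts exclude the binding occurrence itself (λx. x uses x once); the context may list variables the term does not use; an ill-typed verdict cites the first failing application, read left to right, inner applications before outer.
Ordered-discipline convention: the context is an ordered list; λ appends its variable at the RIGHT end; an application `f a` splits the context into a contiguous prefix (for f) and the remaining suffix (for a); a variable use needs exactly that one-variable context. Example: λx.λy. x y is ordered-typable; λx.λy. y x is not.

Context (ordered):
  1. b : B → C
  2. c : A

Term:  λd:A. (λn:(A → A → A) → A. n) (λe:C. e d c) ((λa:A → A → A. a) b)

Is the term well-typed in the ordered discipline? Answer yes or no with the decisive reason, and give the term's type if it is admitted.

no — not simply typable
use counts: b ×1; c ×1; d [bound] ×1; n [bound] ×1; e [bound] ×1; a [bound] ×1
use order (left to right): n, e, d, c, a, b
typing: ill-typed: applying a non-function (C)
across the five disciplines: ordered ✗; linear ✗; affine ✗; relevant ✗; unrestricted ✗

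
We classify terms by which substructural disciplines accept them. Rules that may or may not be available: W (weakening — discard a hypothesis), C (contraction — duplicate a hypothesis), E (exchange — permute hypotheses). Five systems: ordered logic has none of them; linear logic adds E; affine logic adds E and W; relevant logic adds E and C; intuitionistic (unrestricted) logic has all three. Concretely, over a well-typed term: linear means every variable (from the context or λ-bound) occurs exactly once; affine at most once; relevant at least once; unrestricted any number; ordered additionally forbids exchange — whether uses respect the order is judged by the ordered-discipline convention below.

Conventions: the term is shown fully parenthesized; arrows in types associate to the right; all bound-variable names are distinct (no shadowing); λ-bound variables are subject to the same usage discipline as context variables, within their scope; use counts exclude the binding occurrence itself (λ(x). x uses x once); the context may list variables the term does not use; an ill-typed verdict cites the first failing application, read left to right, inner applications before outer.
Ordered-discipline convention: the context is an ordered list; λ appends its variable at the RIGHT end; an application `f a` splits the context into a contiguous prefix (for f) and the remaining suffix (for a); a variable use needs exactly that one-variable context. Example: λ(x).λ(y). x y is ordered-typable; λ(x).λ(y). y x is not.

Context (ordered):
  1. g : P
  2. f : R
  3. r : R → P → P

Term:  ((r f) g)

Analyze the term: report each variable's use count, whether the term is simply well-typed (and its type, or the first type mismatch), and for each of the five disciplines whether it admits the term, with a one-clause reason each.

usage: g=1, f=1, r=1
left-to-right use order: r, f, g
typing: ✓ — P
ordered: ✗, use order r, f, g needs exchange
linear: ✓, g, f, r: one use apiece
affine: ✓, none of g, f, r used more than once
relevant: ✓, none of g, f, r goes unused
unrestricted: ✓, well-typed at P; no restrictions here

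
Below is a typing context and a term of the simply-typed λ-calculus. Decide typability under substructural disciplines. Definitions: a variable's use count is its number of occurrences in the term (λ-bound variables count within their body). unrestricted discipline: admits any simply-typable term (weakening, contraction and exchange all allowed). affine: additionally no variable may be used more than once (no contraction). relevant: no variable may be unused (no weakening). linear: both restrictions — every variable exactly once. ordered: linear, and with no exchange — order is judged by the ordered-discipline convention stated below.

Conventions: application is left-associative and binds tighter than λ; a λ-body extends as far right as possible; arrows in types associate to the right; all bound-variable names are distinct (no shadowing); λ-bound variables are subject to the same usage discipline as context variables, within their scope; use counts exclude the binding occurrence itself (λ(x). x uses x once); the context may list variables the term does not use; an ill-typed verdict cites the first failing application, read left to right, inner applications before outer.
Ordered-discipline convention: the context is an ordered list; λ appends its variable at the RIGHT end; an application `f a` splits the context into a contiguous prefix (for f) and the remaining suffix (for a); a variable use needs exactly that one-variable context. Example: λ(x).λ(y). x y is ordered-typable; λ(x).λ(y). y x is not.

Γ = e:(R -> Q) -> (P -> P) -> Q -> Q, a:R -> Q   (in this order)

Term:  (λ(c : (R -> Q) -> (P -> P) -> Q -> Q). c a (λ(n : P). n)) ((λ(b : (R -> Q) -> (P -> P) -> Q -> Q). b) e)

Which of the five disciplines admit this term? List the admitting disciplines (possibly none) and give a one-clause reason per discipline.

admitted in: linear, affine, relevant, unrestricted
variable uses: e: 1×, a: 1×, c (λ-bound): 1×, n (λ-bound): 1×, b (λ-bound): 1×
uses in reading order: c, a, n, b, e
typing: well-typed — term : Q -> Q
ordered: ✗ — use order c, a, n, b, e needs exchange
linear: ✓ — e, a, c, n, b: one use apiece
affine: ✓ — at most one use each (e, a, c, n, b)
relevant: ✓ — every one of e, a, c, n, b appears
unrestricted: ✓ — type-checks (Q -> Q) and nothing is barred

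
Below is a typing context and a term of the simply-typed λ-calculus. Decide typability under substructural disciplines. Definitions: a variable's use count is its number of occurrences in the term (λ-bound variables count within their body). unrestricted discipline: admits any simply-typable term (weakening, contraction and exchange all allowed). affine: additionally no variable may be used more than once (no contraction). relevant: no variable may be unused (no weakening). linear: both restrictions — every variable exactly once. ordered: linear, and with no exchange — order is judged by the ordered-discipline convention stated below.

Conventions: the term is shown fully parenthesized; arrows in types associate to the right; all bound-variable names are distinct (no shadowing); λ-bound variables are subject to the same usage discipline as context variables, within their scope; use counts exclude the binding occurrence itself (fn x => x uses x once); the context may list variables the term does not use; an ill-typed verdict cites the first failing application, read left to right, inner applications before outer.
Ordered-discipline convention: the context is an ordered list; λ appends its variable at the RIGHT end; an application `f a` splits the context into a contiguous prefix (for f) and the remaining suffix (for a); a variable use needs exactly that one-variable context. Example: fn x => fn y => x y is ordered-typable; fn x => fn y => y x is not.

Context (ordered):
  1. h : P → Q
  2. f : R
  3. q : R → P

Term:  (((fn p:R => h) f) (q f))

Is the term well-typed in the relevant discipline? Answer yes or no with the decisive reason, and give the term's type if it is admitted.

no — unused: p — weakening required
usage: h=1, f=2, q=1, p (bound)=0
uses in reading order: h, f, q, f
typing: the term checks, with type Q
all disciplines: ordered ✗ | linear ✗ | affine ✗ | relevant ✗ | unrestricted ✓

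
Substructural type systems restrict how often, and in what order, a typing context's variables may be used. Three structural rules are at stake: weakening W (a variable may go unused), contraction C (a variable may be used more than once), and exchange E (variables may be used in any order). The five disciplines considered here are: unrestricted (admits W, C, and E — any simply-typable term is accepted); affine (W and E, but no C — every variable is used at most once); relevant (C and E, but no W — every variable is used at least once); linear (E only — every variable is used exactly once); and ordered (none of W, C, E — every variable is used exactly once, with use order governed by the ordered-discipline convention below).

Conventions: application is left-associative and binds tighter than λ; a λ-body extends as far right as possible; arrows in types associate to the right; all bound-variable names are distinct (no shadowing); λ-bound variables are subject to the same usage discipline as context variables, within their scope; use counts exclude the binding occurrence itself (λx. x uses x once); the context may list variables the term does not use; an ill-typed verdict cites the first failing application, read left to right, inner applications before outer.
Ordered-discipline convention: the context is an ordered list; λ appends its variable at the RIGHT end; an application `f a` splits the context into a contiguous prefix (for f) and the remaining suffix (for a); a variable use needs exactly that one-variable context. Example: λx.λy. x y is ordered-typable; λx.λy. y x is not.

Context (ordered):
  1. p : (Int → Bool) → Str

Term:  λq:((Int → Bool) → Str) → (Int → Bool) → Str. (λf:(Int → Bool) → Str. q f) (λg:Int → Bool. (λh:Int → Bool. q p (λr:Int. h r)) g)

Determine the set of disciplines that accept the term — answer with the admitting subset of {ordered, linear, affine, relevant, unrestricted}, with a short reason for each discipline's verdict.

admitted in: relevant, unrestricted
variable uses: p: 1; q [bound]: 2; f [bound]: 1; g [bound]: 1; h [bound]: 1; r [bound]: 1
use order (left to right): q, f, q, p, h, r, g
typing: the term checks, with type (((Int → Bool) → Str) → (Int → Bool) → Str) → (Int → Bool) → Str
ordered: ✗, repeated use of q ×2
linear: ✗, repeated use of q ×2
affine: ✗, repeated use of q ×2
relevant: ✓, every one of p, q, f, g, h, r appears
unrestricted: ✓, well-typed at (((Int → Bool) → Str) → (Int → Bool) → Str) → (Int → Bool) → Str; no restrictions here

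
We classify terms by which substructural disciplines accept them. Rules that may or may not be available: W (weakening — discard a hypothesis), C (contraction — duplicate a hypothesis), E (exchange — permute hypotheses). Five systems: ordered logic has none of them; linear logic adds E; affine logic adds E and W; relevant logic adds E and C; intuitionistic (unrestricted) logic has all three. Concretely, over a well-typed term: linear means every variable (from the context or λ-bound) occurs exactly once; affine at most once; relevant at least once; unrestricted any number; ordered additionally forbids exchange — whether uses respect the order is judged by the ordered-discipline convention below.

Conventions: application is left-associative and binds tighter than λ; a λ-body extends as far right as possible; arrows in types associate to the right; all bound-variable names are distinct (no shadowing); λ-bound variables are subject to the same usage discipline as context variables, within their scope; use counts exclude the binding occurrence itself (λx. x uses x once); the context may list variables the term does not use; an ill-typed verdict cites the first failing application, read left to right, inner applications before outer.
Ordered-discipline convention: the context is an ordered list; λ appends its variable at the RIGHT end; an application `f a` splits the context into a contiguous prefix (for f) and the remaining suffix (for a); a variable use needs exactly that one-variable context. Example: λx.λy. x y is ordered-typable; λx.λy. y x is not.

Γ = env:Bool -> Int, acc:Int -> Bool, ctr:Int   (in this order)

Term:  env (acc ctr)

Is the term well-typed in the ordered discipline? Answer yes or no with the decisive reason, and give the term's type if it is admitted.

yes — env, acc, ctr once each; derivable with no W/C/E; term : Int
counts: env ×1, acc ×1, ctr ×1
order of uses: env, acc, ctr
typing: well-typed — term : Int
across the five disciplines: ordered ✓; linear ✓; affine ✓; relevant ✓; unrestricted ✓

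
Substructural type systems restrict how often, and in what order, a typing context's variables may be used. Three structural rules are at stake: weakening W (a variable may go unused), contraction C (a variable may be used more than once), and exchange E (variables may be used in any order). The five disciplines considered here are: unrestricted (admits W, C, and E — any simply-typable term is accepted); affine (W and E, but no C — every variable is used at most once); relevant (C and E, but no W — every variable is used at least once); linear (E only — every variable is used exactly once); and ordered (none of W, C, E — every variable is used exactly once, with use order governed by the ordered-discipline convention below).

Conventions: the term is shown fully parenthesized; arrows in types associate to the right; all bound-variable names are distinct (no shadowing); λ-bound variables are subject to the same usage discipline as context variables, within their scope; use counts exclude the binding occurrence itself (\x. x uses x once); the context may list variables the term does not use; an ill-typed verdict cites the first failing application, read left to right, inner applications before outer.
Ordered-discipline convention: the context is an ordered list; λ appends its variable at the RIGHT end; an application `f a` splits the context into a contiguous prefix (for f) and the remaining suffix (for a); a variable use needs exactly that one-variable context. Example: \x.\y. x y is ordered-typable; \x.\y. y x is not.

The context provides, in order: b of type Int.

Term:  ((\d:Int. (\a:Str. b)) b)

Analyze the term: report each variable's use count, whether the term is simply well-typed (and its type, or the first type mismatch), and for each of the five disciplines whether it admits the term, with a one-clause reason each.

usage: b: 2×; d (bound): 0×; a (bound): 0×
uses in reading order: b, b
typing: well-typed — term : Str → Int
ordered: ✗, uses contraction: b ×2; unused: d, a — weakening required
linear: ✗, uses contraction: b ×2; unused: d, a — weakening required
affine: ✗, uses contraction: b ×2
relevant: ✗, unused: d, a — weakening required
unrestricted: ✓, type-checks (Str → Int) and nothing is barred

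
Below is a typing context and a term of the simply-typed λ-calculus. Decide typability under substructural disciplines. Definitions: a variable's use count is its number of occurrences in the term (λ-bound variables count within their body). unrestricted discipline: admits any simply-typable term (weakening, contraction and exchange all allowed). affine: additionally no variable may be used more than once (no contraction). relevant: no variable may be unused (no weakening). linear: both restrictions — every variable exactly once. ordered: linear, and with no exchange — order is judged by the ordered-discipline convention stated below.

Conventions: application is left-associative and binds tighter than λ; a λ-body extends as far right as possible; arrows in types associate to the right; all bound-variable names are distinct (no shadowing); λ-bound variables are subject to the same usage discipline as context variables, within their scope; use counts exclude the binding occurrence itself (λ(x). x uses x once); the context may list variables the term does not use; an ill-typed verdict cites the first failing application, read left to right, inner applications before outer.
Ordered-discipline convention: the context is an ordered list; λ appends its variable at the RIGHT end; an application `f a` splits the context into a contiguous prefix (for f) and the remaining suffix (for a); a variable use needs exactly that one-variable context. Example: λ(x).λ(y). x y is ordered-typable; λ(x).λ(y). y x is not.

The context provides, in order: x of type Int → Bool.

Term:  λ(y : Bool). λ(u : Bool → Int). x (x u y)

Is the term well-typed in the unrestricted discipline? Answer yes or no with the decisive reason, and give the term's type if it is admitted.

no — a type mismatch blocks all five
use counts: x: 2; y [bound]: 1; u [bound]: 1
use order (left to right): x, x, u, y
typing: ill-typed: argument of type Bool → Int where Int is required
across the five disciplines: ordered ✗, linear ✗, affine ✗, relevant ✗, unrestricted ✗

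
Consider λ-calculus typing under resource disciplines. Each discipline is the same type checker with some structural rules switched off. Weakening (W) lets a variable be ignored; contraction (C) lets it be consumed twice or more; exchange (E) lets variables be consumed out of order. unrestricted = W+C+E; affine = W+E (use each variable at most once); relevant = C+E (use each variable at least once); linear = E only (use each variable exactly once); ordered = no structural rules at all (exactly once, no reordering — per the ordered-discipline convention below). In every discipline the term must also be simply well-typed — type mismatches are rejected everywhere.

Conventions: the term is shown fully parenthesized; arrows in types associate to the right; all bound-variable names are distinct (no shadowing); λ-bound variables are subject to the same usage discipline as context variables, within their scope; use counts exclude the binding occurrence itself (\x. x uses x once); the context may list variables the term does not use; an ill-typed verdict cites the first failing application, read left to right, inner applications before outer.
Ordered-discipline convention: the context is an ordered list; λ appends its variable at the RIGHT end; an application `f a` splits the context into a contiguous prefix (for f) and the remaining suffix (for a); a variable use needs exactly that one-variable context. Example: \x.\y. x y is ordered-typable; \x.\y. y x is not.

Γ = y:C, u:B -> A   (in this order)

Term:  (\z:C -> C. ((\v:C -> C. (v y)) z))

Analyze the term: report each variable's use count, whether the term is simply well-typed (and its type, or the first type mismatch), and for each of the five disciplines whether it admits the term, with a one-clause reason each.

counts: y: 1; u: 0; z [bound]: 1; v [bound]: 1
order of uses: v, y, z
typing: the term checks, with type (C -> C) -> C
ordered: ✗, needs weakening: u unused
linear: ✗, needs weakening: u unused
affine: ✓, y, u, z, v: no repeats, contraction unneeded
relevant: ✗, needs weakening: u unused
unrestricted: ✓, well-typed at (C -> C) -> C; no restrictions here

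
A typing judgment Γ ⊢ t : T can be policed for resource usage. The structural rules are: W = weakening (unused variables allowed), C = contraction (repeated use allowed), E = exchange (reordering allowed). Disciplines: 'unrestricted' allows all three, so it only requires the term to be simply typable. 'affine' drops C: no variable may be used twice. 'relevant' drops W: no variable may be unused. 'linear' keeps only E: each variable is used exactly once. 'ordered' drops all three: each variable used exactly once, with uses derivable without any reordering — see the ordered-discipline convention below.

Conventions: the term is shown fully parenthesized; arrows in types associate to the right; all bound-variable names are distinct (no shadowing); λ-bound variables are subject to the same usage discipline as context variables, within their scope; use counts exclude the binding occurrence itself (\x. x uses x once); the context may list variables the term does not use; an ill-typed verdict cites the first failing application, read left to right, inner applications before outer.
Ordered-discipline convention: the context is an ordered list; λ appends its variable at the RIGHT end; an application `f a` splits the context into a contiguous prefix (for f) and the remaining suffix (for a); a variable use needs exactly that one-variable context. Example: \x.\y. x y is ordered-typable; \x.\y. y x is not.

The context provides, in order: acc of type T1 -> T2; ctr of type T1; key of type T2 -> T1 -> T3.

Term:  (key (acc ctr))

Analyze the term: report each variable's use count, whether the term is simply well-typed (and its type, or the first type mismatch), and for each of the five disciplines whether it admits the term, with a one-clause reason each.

counts: acc ×1; ctr ×1; key ×1
order of uses: key, acc, ctr
typing: well-typed — term : T1 -> T3
ordered: ✗ — no contiguous prefix/suffix split fits key, acc, ctr
linear: ✓ — single use per variable (acc, ctr, key)
affine: ✓ — acc, ctr, key: no repeats, contraction unneeded
relevant: ✓ — none of acc, ctr, key goes unused
unrestricted: ✓ — well-typed at T1 -> T3; no restrictions here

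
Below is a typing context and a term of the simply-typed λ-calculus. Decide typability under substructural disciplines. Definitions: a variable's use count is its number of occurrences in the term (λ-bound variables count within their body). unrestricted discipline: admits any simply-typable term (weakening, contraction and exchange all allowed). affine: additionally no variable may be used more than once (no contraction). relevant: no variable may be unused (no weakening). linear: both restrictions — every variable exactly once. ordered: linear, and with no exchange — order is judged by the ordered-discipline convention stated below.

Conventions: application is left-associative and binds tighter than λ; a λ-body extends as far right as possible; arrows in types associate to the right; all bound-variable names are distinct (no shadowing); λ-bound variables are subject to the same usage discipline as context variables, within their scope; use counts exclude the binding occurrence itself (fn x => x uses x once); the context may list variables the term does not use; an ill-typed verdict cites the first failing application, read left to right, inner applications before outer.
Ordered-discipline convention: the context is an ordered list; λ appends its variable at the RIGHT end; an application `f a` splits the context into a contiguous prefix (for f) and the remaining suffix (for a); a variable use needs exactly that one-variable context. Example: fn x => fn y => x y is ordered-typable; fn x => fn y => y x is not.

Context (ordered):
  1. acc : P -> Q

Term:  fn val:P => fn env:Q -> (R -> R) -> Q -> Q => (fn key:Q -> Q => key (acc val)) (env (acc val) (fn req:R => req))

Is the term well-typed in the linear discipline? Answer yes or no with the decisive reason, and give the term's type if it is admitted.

no — needs contraction — acc ×2, val ×2
use counts: acc: 2×; val (λ-bound): 2×; env (λ-bound): 1×; key (λ-bound): 1×; req (λ-bound): 1×
order of uses: key, acc, val, env, acc, val, req
typing: well-typed — term : P -> (Q -> (R -> R) -> Q -> Q) -> Q
across the five disciplines: ordered ✗; linear ✗; affine ✗; relevant ✓; unrestricted ✓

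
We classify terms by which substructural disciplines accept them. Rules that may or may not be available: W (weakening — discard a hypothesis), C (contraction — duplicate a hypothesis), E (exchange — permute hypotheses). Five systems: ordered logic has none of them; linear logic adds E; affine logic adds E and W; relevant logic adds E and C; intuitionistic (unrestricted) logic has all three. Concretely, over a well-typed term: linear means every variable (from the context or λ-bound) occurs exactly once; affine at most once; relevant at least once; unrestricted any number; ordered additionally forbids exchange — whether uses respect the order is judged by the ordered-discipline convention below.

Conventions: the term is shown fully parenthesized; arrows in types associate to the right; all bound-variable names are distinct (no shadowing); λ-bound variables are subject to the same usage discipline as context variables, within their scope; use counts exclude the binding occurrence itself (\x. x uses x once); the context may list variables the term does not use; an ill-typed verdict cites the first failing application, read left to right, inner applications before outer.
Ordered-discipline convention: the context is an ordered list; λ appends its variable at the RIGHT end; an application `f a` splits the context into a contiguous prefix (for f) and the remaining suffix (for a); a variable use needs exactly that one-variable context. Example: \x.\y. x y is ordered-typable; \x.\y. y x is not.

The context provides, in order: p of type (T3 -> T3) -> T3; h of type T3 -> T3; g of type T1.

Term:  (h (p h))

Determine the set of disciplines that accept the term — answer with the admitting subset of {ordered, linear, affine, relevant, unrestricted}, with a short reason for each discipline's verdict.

accepted by: unrestricted
use counts: p: 1×, h: 2×, g: 0×
order of uses: h, p, h
typing: well-typed — term : T3
ordered: ✗, h ×2 used more than once (contraction); g never used (weakening)
linear: ✗, h ×2 used more than once (contraction); g never used (weakening)
affine: ✗, h ×2 used more than once (contraction)
relevant: ✗, g never used (weakening)
unrestricted: ✓, typability at T3 is all that's needed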